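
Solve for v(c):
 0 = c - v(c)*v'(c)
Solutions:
 v(c) = -sqrt(C1 + c^2)
 v(c) = sqrt(C1 + c^2)


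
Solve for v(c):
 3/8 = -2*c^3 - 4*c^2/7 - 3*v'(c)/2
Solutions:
 v(c) = C1 - c^4/3 - 8*c^3/63 - c/4


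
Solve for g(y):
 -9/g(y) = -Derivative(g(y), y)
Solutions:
 g(y) = -sqrt(C1 + 18*y)
 g(y) = sqrt(C1 + 18*y)


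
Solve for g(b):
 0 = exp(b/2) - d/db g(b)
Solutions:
 g(b) = C1 + 2*exp(b/2)


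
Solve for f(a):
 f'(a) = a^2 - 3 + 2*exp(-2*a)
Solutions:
 f(a) = C1 + a^3/3 - 3*a - exp(-2*a)


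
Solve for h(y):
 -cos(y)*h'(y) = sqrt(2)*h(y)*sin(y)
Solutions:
 h(y) = C1*cos(y)^(sqrt(2))


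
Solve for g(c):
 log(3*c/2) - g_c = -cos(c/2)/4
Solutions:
 g(c) = C1 + c*log(c) - c - c*log(2) + c*log(3) + sin(c/2)/2


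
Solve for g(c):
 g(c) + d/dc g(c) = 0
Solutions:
 g(c) = C1*exp(-c)


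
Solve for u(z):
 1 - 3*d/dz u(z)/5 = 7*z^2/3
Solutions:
 u(z) = C1 - 35*z^3/27 + 5*z/3


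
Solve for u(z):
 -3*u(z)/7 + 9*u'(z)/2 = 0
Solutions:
 u(z) = C1*exp(2*z/21)


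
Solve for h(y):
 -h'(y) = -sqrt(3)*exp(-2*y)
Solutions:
 h(y) = C1 - sqrt(3)*exp(-2*y)/2


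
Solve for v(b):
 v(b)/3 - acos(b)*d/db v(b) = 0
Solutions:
 v(b) = C1*exp(Integral(1/acos(b), b)/3)


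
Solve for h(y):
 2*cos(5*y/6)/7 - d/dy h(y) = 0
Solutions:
 h(y) = C1 + 12*sin(5*y/6)/35


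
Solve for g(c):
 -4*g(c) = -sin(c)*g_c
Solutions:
 g(c) = C1*(cos(c)^2 - 2*cos(c) + 1)/(cos(c)^2 + 2*cos(c) + 1)


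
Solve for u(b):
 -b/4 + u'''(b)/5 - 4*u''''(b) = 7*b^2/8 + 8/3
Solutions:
 u(b) = C1 + C2*b + C3*b^2 + C4*exp(b/20) + 7*b^5/96 + 235*b^4/32 + 10615*b^3/18


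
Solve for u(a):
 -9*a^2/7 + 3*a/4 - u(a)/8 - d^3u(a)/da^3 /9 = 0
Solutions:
 u(a) = C3*exp(-3^(2/3)*a/2) - 72*a^2/7 + 6*a + (C1*sin(3*3^(1/6)*a/4) + C2*cos(3*3^(1/6)*a/4))*exp(3^(2/3)*a/4)


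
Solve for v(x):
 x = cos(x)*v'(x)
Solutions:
 v(x) = C1 + Integral(x/cos(x), x)


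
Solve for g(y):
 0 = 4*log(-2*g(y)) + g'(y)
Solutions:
 Integral(1/(log(-_y) + log(2)), (_y, g(y)))/4 = C1 - y


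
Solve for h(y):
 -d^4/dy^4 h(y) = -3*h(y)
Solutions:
 h(y) = C1*exp(-3^(1/4)*y) + C2*exp(3^(1/4)*y) + C3*sin(3^(1/4)*y) + C4*cos(3^(1/4)*y)


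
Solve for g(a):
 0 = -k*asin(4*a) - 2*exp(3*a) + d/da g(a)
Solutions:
 g(a) = C1 + k*(a*asin(4*a) + sqrt(1 - 16*a^2)/4) + 2*exp(3*a)/3


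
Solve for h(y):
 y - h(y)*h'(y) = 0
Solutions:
 h(y) = -sqrt(C1 + y^2)
 h(y) = sqrt(C1 + y^2)


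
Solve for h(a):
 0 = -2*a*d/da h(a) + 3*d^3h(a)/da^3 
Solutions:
 h(a) = C1 + Integral(C2*airyai(2^(1/3)*3^(2/3)*a/3) + C3*airybi(2^(1/3)*3^(2/3)*a/3), a)


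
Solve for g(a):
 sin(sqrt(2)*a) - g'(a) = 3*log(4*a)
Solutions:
 g(a) = C1 - 3*a*log(a) - 6*a*log(2) + 3*a - sqrt(2)*cos(sqrt(2)*a)/2


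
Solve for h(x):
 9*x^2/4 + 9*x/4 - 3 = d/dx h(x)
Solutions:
 h(x) = C1 + 3*x^3/4 + 9*x^2/8 - 3*x


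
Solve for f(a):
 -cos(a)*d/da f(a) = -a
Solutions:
 f(a) = C1 + Integral(a/cos(a), a)


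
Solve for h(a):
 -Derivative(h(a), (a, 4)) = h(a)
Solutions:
 h(a) = (C1*sin(sqrt(2)*a/2) + C2*cos(sqrt(2)*a/2))*exp(-sqrt(2)*a/2) + (C3*sin(sqrt(2)*a/2) + C4*cos(sqrt(2)*a/2))*exp(sqrt(2)*a/2)


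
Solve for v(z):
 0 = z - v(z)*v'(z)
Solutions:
 v(z) = -sqrt(C1 + z^2)
 v(z) = sqrt(C1 + z^2)


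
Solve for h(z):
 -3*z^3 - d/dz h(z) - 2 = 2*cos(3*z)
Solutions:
 h(z) = C1 - 3*z^4/4 - 2*z - 2*sin(3*z)/3


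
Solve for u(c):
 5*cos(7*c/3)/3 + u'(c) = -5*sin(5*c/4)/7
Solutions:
 u(c) = C1 - 5*sin(7*c/3)/7 + 4*cos(5*c/4)/7


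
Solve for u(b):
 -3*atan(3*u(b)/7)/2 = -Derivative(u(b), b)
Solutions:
 Integral(1/atan(3*_y/7), (_y, u(b))) = C1 + 3*b/2


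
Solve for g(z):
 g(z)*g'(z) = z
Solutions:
 g(z) = -sqrt(C1 + z^2)
 g(z) = sqrt(C1 + z^2)


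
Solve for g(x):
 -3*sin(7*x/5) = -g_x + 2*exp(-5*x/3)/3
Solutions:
 g(x) = C1 - 15*cos(7*x/5)/7 - 2*exp(-5*x/3)/5


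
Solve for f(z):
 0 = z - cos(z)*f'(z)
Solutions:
 f(z) = C1 + Integral(z/cos(z), z)


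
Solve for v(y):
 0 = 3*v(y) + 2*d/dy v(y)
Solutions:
 v(y) = C1*exp(-3*y/2)


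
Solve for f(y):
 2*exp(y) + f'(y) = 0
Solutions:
 f(y) = C1 - 2*exp(y)


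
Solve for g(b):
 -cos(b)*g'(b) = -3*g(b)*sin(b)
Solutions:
 g(b) = C1/cos(b)^3


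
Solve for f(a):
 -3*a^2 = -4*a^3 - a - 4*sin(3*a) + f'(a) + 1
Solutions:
 f(a) = C1 + a^4 - a^3 + a^2/2 - a - 4*cos(3*a)/3


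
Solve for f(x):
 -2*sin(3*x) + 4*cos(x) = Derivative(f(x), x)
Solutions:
 f(x) = C1 + 4*sin(x) + 2*cos(3*x)/3


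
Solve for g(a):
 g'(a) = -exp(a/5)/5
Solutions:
 g(a) = C1 - exp(a)^(1/5)


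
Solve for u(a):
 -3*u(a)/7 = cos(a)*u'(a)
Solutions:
 u(a) = C1*(sin(a) - 1)^(3/14)/(sin(a) + 1)^(3/14)


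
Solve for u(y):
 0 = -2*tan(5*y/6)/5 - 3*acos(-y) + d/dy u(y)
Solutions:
 u(y) = C1 + 3*y*acos(-y) + 3*sqrt(1 - y^2) - 12*log(cos(5*y/6))/25


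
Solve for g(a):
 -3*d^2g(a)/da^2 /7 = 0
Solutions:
 g(a) = C1 + C2*a


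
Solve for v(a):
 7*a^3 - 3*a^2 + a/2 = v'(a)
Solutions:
 v(a) = C1 + 7*a^4/4 - a^3 + a^2/4


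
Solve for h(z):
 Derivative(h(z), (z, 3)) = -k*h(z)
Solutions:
 h(z) = C1*exp(z*(-k)^(1/3)) + C2*exp(z*(-k)^(1/3)*(-1 + sqrt(3)*I)/2) + C3*exp(-z*(-k)^(1/3)*(1 + sqrt(3)*I)/2)


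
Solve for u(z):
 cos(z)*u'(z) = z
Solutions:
 u(z) = C1 + Integral(z/cos(z), z)


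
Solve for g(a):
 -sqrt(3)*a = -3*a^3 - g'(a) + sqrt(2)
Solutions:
 g(a) = C1 - 3*a^4/4 + sqrt(3)*a^2/2 + sqrt(2)*a


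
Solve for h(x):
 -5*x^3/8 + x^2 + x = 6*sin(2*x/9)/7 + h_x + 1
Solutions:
 h(x) = C1 - 5*x^4/32 + x^3/3 + x^2/2 - x + 27*cos(2*x/9)/7


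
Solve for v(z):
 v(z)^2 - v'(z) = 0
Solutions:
 v(z) = -1/(C1 + z)


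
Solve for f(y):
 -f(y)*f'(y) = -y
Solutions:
 f(y) = -sqrt(C1 + y^2)
 f(y) = sqrt(C1 + y^2)


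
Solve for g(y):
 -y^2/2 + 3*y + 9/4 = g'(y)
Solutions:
 g(y) = C1 - y^3/6 + 3*y^2/2 + 9*y/4


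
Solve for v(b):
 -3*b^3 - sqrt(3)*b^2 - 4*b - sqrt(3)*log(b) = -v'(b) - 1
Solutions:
 v(b) = C1 + 3*b^4/4 + sqrt(3)*b^3/3 + 2*b^2 + sqrt(3)*b*log(b) - sqrt(3)*b - b


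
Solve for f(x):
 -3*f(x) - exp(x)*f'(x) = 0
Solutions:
 f(x) = C1*exp(3*exp(-x))


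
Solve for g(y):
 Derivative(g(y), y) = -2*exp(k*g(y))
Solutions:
 g(y) = Piecewise((log(1/(C1*k + 2*k*y))/k, Ne(k, 0)), (nan, True))
 g(y) = Piecewise((C1 - 2*y, Eq(k, 0)), (nan, True))


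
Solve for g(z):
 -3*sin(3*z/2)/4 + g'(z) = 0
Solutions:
 g(z) = C1 - cos(3*z/2)/2


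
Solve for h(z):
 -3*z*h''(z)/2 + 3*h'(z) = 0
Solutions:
 h(z) = C1 + C2*z^3


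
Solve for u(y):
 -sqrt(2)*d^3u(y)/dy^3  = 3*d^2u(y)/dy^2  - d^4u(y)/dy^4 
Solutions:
 u(y) = C1 + C2*y + C3*exp(y*(-sqrt(14) + sqrt(2))/2) + C4*exp(y*(sqrt(2) + sqrt(14))/2)


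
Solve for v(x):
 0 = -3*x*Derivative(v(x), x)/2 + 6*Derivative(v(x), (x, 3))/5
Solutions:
 v(x) = C1 + Integral(C2*airyai(10^(1/3)*x/2) + C3*airybi(10^(1/3)*x/2), x)


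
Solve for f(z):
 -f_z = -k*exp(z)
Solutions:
 f(z) = C1 + k*exp(z)


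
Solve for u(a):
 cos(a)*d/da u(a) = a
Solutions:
 u(a) = C1 + Integral(a/cos(a), a)


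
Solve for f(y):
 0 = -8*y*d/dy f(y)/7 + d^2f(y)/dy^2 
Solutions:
 f(y) = C1 + C2*erfi(2*sqrt(7)*y/7)


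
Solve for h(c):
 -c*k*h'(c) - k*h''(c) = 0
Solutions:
 h(c) = C1 + C2*erf(sqrt(2)*c/2)


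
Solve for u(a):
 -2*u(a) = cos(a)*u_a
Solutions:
 u(a) = C1*(sin(a) - 1)/(sin(a) + 1)


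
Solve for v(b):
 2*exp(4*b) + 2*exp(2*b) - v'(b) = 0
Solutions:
 v(b) = C1 + exp(4*b)/2 + exp(2*b)


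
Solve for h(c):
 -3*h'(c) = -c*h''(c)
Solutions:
 h(c) = C1 + C2*c^4


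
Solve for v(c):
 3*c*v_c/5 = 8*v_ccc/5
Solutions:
 v(c) = C1 + Integral(C2*airyai(3^(1/3)*c/2) + C3*airybi(3^(1/3)*c/2), c)


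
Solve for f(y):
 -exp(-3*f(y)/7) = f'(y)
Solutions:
 f(y) = 7*log(C1 - 3*y/7)/3
 f(y) = 7*log(7^(2/3)*(-3^(1/3) - 3^(5/6)*I)*(C1 - y)^(1/3)/14)
 f(y) = 7*log(7^(2/3)*(-3^(1/3) + 3^(5/6)*I)*(C1 - y)^(1/3)/14)


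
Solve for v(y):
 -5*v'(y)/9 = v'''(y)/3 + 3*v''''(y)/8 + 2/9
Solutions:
 v(y) = C1 + C2*exp(y*(-16 + 32*2^(1/3)/(27*sqrt(19505) + 3773)^(1/3) + 2^(2/3)*(27*sqrt(19505) + 3773)^(1/3))/54)*sin(2^(1/3)*sqrt(3)*y*(-2^(1/3)*(27*sqrt(19505) + 3773)^(1/3) + 32/(27*sqrt(19505) + 3773)^(1/3))/54) + C3*exp(y*(-16 + 32*2^(1/3)/(27*sqrt(19505) + 3773)^(1/3) + 2^(2/3)*(27*sqrt(19505) + 3773)^(1/3))/54)*cos(2^(1/3)*sqrt(3)*y*(-2^(1/3)*(27*sqrt(19505) + 3773)^(1/3) + 32/(27*sqrt(19505) + 3773)^(1/3))/54) + C4*exp(-y*(32*2^(1/3)/(27*sqrt(19505) + 3773)^(1/3) + 8 + 2^(2/3)*(27*sqrt(19505) + 3773)^(1/3))/27) - 2*y/5


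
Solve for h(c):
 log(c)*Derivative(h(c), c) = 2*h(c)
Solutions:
 h(c) = C1*exp(2*li(c))


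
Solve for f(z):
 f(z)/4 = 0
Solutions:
 f(z) = 0


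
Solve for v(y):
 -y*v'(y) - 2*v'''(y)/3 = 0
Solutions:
 v(y) = C1 + Integral(C2*airyai(-2^(2/3)*3^(1/3)*y/2) + C3*airybi(-2^(2/3)*3^(1/3)*y/2), y)


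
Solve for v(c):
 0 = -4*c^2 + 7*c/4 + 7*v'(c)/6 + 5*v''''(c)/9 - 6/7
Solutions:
 v(c) = C1 + C4*exp(-10^(2/3)*21^(1/3)*c/10) + 8*c^3/7 - 3*c^2/4 + 36*c/49 + (C2*sin(10^(2/3)*3^(5/6)*7^(1/3)*c/20) + C3*cos(10^(2/3)*3^(5/6)*7^(1/3)*c/20))*exp(10^(2/3)*21^(1/3)*c/20)


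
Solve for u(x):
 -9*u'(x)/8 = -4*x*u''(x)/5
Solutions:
 u(x) = C1 + C2*x^(77/32)


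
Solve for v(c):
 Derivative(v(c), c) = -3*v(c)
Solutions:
 v(c) = C1*exp(-3*c)


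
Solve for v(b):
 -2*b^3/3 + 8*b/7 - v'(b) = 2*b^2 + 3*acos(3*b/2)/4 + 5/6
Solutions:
 v(b) = C1 - b^4/6 - 2*b^3/3 + 4*b^2/7 - 3*b*acos(3*b/2)/4 - 5*b/6 + sqrt(4 - 9*b^2)/4


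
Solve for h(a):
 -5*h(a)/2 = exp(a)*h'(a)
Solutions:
 h(a) = C1*exp(5*exp(-a)/2)


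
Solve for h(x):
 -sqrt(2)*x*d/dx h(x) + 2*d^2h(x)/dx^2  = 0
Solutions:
 h(x) = C1 + C2*erfi(2^(1/4)*x/2)


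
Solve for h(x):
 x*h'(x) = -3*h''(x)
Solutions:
 h(x) = C1 + C2*erf(sqrt(6)*x/6)


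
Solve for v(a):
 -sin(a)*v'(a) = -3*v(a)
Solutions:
 v(a) = C1*(cos(a) - 1)^(3/2)/(cos(a) + 1)^(3/2)


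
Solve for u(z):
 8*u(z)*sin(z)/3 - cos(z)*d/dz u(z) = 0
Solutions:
 u(z) = C1/cos(z)^(8/3)


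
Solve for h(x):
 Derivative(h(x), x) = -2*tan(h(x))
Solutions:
 h(x) = pi - asin(C1*exp(-2*x))
 h(x) = asin(C1*exp(-2*x))


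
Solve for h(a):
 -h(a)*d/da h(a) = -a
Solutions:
 h(a) = -sqrt(C1 + a^2)
 h(a) = sqrt(C1 + a^2)


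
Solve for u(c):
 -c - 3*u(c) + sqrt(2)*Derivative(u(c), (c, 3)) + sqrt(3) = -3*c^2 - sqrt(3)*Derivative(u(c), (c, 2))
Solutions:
 u(c) = C1*exp(-c*(6^(2/3)/(-sqrt(6) + sqrt(-6 + (-sqrt(6) + 27*sqrt(2))^2) + 27*sqrt(2))^(1/3) + 2*sqrt(6) + 6^(1/3)*(-sqrt(6) + sqrt(-6 + (-sqrt(6) + 27*sqrt(2))^2) + 27*sqrt(2))^(1/3))/12)*sin(2^(1/3)*3^(1/6)*c*(-3^(2/3)*(-sqrt(6) + sqrt(-6 + (-sqrt(6) + 27*sqrt(2))^2) + 27*sqrt(2))^(1/3) + 3*2^(1/3)/(-sqrt(6) + sqrt(-6 + (-sqrt(6) + 27*sqrt(2))^2) + 27*sqrt(2))^(1/3))/12) + C2*exp(-c*(6^(2/3)/(-sqrt(6) + sqrt(-6 + (-sqrt(6) + 27*sqrt(2))^2) + 27*sqrt(2))^(1/3) + 2*sqrt(6) + 6^(1/3)*(-sqrt(6) + sqrt(-6 + (-sqrt(6) + 27*sqrt(2))^2) + 27*sqrt(2))^(1/3))/12)*cos(2^(1/3)*3^(1/6)*c*(-3^(2/3)*(-sqrt(6) + sqrt(-6 + (-sqrt(6) + 27*sqrt(2))^2) + 27*sqrt(2))^(1/3) + 3*2^(1/3)/(-sqrt(6) + sqrt(-6 + (-sqrt(6) + 27*sqrt(2))^2) + 27*sqrt(2))^(1/3))/12) + C3*exp(c*(-sqrt(6) + 6^(2/3)/(-sqrt(6) + sqrt(-6 + (-sqrt(6) + 27*sqrt(2))^2) + 27*sqrt(2))^(1/3) + 6^(1/3)*(-sqrt(6) + sqrt(-6 + (-sqrt(6) + 27*sqrt(2))^2) + 27*sqrt(2))^(1/3))/6) + c^2 - c/3 + sqrt(3)


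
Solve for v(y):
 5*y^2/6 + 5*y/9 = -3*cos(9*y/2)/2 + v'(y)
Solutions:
 v(y) = C1 + 5*y^3/18 + 5*y^2/18 + sin(9*y/2)/3


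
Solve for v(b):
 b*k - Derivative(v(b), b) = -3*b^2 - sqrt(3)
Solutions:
 v(b) = C1 + b^3 + b^2*k/2 + sqrt(3)*b


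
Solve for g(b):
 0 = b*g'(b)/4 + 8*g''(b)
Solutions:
 g(b) = C1 + C2*erf(b/8)


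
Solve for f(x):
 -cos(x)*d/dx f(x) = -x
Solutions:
 f(x) = C1 + Integral(x/cos(x), x)


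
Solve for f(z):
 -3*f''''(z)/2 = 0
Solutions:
 f(z) = C1 + C2*z + C3*z^2 + C4*z^3


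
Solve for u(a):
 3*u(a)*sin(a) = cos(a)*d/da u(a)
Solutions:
 u(a) = C1/cos(a)^3


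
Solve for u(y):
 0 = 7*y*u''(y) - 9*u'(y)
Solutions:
 u(y) = C1 + C2*y^(16/7)


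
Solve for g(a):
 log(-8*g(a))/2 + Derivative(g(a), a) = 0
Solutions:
 2*Integral(1/(log(-_y) + 3*log(2)), (_y, g(a))) = C1 - a


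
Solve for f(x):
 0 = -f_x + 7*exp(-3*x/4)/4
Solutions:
 f(x) = C1 - 7*exp(-3*x/4)/3


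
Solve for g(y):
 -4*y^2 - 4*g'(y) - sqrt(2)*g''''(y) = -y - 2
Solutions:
 g(y) = C1 + C4*exp(-sqrt(2)*y) - y^3/3 + y^2/8 + y/2 + (C2*sin(sqrt(6)*y/2) + C3*cos(sqrt(6)*y/2))*exp(sqrt(2)*y/2)


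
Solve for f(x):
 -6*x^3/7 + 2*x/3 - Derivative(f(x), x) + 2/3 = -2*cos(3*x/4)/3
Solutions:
 f(x) = C1 - 3*x^4/14 + x^2/3 + 2*x/3 + 8*sin(3*x/4)/9


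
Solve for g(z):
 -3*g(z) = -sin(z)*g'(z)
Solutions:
 g(z) = C1*(cos(z) - 1)^(3/2)/(cos(z) + 1)^(3/2)


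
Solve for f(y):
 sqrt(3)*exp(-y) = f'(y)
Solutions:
 f(y) = C1 - sqrt(3)*exp(-y)


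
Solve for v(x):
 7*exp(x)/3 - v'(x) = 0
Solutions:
 v(x) = C1 + 7*exp(x)/3


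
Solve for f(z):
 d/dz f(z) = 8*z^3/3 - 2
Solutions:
 f(z) = C1 + 2*z^4/3 - 2*z


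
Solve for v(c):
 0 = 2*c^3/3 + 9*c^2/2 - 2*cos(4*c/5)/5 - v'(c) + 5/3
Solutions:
 v(c) = C1 + c^4/6 + 3*c^3/2 + 5*c/3 - sin(4*c/5)/2


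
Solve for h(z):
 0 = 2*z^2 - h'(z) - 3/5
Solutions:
 h(z) = C1 + 2*z^3/3 - 3*z/5


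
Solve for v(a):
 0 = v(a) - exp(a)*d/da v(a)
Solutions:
 v(a) = C1*exp(-exp(-a))


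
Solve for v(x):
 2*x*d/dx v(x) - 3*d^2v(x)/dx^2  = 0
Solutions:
 v(x) = C1 + C2*erfi(sqrt(3)*x/3)


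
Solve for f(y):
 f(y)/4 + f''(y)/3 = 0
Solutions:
 f(y) = C1*sin(sqrt(3)*y/2) + C2*cos(sqrt(3)*y/2)


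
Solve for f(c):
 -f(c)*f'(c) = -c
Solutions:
 f(c) = -sqrt(C1 + c^2)
 f(c) = sqrt(C1 + c^2)


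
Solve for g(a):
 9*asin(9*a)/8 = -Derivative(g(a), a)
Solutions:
 g(a) = C1 - 9*a*asin(9*a)/8 - sqrt(1 - 81*a^2)/8


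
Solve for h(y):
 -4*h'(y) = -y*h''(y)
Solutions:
 h(y) = C1 + C2*y^5


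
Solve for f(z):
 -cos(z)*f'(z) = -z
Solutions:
 f(z) = C1 + Integral(z/cos(z), z)


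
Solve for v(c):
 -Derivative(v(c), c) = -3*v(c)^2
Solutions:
 v(c) = -1/(C1 + 3*c)


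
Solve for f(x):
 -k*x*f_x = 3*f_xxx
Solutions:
 f(x) = C1 + Integral(C2*airyai(3^(2/3)*x*(-k)^(1/3)/3) + C3*airybi(3^(2/3)*x*(-k)^(1/3)/3), x)


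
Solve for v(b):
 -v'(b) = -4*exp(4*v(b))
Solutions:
 v(b) = log(-(-1/(C1 + 16*b))^(1/4))
 v(b) = log(-1/(C1 + 16*b))/4
 v(b) = log(-I*(-1/(C1 + 16*b))^(1/4))
 v(b) = log(I*(-1/(C1 + 16*b))^(1/4))


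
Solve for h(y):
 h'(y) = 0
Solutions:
 h(y) = C1


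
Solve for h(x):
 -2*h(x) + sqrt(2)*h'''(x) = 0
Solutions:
 h(x) = C3*exp(2^(1/6)*x) + (C1*sin(2^(1/6)*sqrt(3)*x/2) + C2*cos(2^(1/6)*sqrt(3)*x/2))*exp(-2^(1/6)*x/2)


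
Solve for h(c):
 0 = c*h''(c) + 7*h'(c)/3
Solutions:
 h(c) = C1 + C2/c^(4/3)


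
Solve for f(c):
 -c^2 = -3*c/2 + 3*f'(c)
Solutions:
 f(c) = C1 - c^3/9 + c^2/4


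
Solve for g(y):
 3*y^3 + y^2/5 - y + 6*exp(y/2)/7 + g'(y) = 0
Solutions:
 g(y) = C1 - 3*y^4/4 - y^3/15 + y^2/2 - 12*exp(y/2)/7


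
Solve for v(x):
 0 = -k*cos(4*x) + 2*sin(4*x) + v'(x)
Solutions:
 v(x) = C1 + k*sin(4*x)/4 + cos(4*x)/2


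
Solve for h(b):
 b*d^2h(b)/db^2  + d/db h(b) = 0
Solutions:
 h(b) = C1 + C2*log(b)


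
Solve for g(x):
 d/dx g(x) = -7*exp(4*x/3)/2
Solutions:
 g(x) = C1 - 21*exp(4*x/3)/8


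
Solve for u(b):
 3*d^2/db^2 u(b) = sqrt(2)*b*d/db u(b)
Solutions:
 u(b) = C1 + C2*erfi(2^(3/4)*sqrt(3)*b/6)


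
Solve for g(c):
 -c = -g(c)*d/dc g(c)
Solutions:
 g(c) = -sqrt(C1 + c^2)
 g(c) = sqrt(C1 + c^2)


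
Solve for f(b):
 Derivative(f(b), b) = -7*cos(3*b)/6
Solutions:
 f(b) = C1 - 7*sin(3*b)/18


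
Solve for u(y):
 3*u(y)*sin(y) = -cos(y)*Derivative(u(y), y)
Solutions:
 u(y) = C1*cos(y)^3


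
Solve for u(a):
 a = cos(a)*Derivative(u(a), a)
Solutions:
 u(a) = C1 + Integral(a/cos(a), a)


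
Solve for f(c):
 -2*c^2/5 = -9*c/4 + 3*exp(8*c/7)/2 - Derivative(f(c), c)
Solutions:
 f(c) = C1 + 2*c^3/15 - 9*c^2/8 + 21*exp(8*c/7)/16


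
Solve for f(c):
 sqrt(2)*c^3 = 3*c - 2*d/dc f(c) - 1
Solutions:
 f(c) = C1 - sqrt(2)*c^4/8 + 3*c^2/4 - c/2


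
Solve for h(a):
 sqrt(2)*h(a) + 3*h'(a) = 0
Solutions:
 h(a) = C1*exp(-sqrt(2)*a/3)


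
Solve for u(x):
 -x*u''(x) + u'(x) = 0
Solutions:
 u(x) = C1 + C2*x^2


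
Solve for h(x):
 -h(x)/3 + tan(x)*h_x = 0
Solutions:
 h(x) = C1*sin(x)^(1/3)


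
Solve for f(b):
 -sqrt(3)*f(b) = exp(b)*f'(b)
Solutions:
 f(b) = C1*exp(sqrt(3)*exp(-b))


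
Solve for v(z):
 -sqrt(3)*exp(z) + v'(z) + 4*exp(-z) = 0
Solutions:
 v(z) = C1 + sqrt(3)*exp(z) + 4*exp(-z)


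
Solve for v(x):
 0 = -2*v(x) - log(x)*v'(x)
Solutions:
 v(x) = C1*exp(-2*li(x))


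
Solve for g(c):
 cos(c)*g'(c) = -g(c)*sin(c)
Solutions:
 g(c) = C1*cos(c)


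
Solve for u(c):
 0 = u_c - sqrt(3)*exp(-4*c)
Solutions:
 u(c) = C1 - sqrt(3)*exp(-4*c)/4


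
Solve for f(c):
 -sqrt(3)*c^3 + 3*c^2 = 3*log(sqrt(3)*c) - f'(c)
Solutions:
 f(c) = C1 + sqrt(3)*c^4/4 - c^3 + 3*c*log(c) - 3*c + 3*c*log(3)/2


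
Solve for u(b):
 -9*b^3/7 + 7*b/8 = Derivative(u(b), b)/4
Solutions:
 u(b) = C1 - 9*b^4/7 + 7*b^2/4


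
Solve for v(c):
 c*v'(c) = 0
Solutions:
 v(c) = C1


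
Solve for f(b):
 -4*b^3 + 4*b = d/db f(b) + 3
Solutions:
 f(b) = C1 - b^4 + 2*b^2 - 3*b


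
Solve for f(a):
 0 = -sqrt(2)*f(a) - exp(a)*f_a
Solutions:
 f(a) = C1*exp(sqrt(2)*exp(-a))


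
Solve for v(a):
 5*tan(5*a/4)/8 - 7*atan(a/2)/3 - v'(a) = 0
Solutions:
 v(a) = C1 - 7*a*atan(a/2)/3 + 7*log(a^2 + 4)/3 - log(cos(5*a/4))/2


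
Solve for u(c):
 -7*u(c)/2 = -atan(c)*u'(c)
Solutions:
 u(c) = C1*exp(7*Integral(1/atan(c), c)/2)


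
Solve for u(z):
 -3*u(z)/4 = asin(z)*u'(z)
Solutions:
 u(z) = C1*exp(-3*Integral(1/asin(z), z)/4)


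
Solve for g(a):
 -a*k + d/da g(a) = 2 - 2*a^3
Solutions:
 g(a) = C1 - a^4/2 + a^2*k/2 + 2*a


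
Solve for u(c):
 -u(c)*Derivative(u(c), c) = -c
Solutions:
 u(c) = -sqrt(C1 + c^2)
 u(c) = sqrt(C1 + c^2)


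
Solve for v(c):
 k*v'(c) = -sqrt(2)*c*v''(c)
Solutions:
 v(c) = C1 + c^(-sqrt(2)*re(k)/2 + 1)*(C2*sin(sqrt(2)*log(c)*Abs(im(k))/2) + C3*cos(sqrt(2)*log(c)*im(k)/2))


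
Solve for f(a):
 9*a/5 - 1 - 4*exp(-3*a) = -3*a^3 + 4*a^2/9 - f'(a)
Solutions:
 f(a) = C1 - 3*a^4/4 + 4*a^3/27 - 9*a^2/10 + a - 4*exp(-3*a)/3


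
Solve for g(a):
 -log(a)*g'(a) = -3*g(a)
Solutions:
 g(a) = C1*exp(3*li(a))


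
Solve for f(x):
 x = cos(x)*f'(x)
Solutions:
 f(x) = C1 + Integral(x/cos(x), x)


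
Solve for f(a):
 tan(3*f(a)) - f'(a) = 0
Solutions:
 f(a) = -asin(C1*exp(3*a))/3 + pi/3
 f(a) = asin(C1*exp(3*a))/3


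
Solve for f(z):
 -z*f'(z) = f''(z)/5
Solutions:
 f(z) = C1 + C2*erf(sqrt(10)*z/2)


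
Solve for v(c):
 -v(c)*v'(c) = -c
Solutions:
 v(c) = -sqrt(C1 + c^2)
 v(c) = sqrt(C1 + c^2)


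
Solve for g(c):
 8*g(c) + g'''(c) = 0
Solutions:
 g(c) = C3*exp(-2*c) + (C1*sin(sqrt(3)*c) + C2*cos(sqrt(3)*c))*exp(c)


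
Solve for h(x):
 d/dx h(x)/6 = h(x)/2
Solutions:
 h(x) = C1*exp(3*x)


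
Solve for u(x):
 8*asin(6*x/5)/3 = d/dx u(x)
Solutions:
 u(x) = C1 + 8*x*asin(6*x/5)/3 + 4*sqrt(25 - 36*x^2)/9


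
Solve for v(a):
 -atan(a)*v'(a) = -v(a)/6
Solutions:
 v(a) = C1*exp(Integral(1/atan(a), a)/6)


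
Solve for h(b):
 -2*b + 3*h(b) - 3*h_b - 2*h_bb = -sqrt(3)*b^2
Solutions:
 h(b) = C1*exp(b*(-3 + sqrt(33))/4) + C2*exp(-b*(3 + sqrt(33))/4) - sqrt(3)*b^2/3 - 2*sqrt(3)*b/3 + 2*b/3 - 10*sqrt(3)/9 + 2/3


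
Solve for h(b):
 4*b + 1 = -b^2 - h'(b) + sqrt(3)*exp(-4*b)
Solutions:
 h(b) = C1 - b^3/3 - 2*b^2 - b - sqrt(3)*exp(-4*b)/4


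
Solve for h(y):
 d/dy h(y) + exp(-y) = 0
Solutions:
 h(y) = C1 + exp(-y)


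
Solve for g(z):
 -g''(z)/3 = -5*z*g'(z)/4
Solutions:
 g(z) = C1 + C2*erfi(sqrt(30)*z/4)


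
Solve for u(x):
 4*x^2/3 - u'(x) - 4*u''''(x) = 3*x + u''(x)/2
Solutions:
 u(x) = C1 + C2*exp(-6^(1/3)*x*(-(36 + sqrt(1302))^(1/3) + 6^(1/3)/(36 + sqrt(1302))^(1/3))/24)*sin(2^(1/3)*3^(1/6)*x*(3*2^(1/3)/(36 + sqrt(1302))^(1/3) + 3^(2/3)*(36 + sqrt(1302))^(1/3))/24) + C3*exp(-6^(1/3)*x*(-(36 + sqrt(1302))^(1/3) + 6^(1/3)/(36 + sqrt(1302))^(1/3))/24)*cos(2^(1/3)*3^(1/6)*x*(3*2^(1/3)/(36 + sqrt(1302))^(1/3) + 3^(2/3)*(36 + sqrt(1302))^(1/3))/24) + C4*exp(6^(1/3)*x*(-(36 + sqrt(1302))^(1/3) + 6^(1/3)/(36 + sqrt(1302))^(1/3))/12) + 4*x^3/9 - 13*x^2/6 + 13*x/6


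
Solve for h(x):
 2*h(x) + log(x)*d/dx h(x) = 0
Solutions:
 h(x) = C1*exp(-2*li(x))


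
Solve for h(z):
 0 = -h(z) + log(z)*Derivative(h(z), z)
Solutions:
 h(z) = C1*exp(li(z))


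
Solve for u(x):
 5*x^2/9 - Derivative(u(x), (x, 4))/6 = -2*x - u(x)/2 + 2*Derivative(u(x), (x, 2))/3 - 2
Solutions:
 u(x) = C1*exp(-x*sqrt(-2 + sqrt(7))) + C2*exp(x*sqrt(-2 + sqrt(7))) + C3*sin(x*sqrt(2 + sqrt(7))) + C4*cos(x*sqrt(2 + sqrt(7))) - 10*x^2/9 - 4*x - 188/27


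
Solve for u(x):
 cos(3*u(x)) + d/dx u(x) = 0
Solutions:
 u(x) = -asin((C1 + exp(6*x))/(C1 - exp(6*x)))/3 + pi/3
 u(x) = asin((C1 + exp(6*x))/(C1 - exp(6*x)))/3


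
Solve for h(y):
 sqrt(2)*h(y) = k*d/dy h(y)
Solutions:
 h(y) = C1*exp(sqrt(2)*y/k)


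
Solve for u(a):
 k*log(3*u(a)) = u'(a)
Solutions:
 Integral(1/(log(_y) + log(3)), (_y, u(a))) = C1 + a*k


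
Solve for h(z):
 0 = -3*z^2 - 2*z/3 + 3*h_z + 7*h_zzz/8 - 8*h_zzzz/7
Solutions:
 h(z) = C1 + C2*exp(z*(-7^(1/3)*(1152*sqrt(1360718) + 1343911)^(1/3) - 343*7^(2/3)/(1152*sqrt(1360718) + 1343911)^(1/3) + 98)/384)*sin(sqrt(3)*7^(1/3)*z*(-(1152*sqrt(1360718) + 1343911)^(1/3) + 343*7^(1/3)/(1152*sqrt(1360718) + 1343911)^(1/3))/384) + C3*exp(z*(-7^(1/3)*(1152*sqrt(1360718) + 1343911)^(1/3) - 343*7^(2/3)/(1152*sqrt(1360718) + 1343911)^(1/3) + 98)/384)*cos(sqrt(3)*7^(1/3)*z*(-(1152*sqrt(1360718) + 1343911)^(1/3) + 343*7^(1/3)/(1152*sqrt(1360718) + 1343911)^(1/3))/384) + C4*exp(z*(343*7^(2/3)/(1152*sqrt(1360718) + 1343911)^(1/3) + 49 + 7^(1/3)*(1152*sqrt(1360718) + 1343911)^(1/3))/192) + z^3/3 + z^2/9 - 7*z/12


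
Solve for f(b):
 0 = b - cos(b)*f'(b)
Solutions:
 f(b) = C1 + Integral(b/cos(b), b)


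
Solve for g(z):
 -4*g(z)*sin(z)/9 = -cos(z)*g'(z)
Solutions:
 g(z) = C1/cos(z)^(4/9)


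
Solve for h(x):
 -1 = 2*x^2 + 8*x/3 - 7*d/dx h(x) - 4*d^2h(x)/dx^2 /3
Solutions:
 h(x) = C1 + C2*exp(-21*x/4) + 2*x^3/21 + 20*x^2/147 + 281*x/3087


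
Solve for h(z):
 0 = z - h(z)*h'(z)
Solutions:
 h(z) = -sqrt(C1 + z^2)
 h(z) = sqrt(C1 + z^2)


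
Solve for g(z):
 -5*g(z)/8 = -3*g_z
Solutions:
 g(z) = C1*exp(5*z/24)


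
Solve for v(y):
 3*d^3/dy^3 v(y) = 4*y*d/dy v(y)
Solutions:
 v(y) = C1 + Integral(C2*airyai(6^(2/3)*y/3) + C3*airybi(6^(2/3)*y/3), y)


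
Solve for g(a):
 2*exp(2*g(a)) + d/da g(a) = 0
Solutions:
 g(a) = log(-sqrt(-1/(C1 - 2*a))) - log(2)/2
 g(a) = log(-1/(C1 - 2*a))/2 - log(2)/2


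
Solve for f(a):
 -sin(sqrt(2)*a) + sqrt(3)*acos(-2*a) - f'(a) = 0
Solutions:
 f(a) = C1 + sqrt(3)*(a*acos(-2*a) + sqrt(1 - 4*a^2)/2) + sqrt(2)*cos(sqrt(2)*a)/2


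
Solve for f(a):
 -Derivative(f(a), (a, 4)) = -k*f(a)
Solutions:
 f(a) = C1*exp(-a*k^(1/4)) + C2*exp(a*k^(1/4)) + C3*exp(-I*a*k^(1/4)) + C4*exp(I*a*k^(1/4))


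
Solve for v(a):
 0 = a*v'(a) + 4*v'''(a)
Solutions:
 v(a) = C1 + Integral(C2*airyai(-2^(1/3)*a/2) + C3*airybi(-2^(1/3)*a/2), a)


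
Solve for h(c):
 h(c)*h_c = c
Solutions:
 h(c) = -sqrt(C1 + c^2)
 h(c) = sqrt(C1 + c^2)


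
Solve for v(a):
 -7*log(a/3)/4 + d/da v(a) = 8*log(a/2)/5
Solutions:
 v(a) = C1 + 67*a*log(a)/20 - 67*a/20 - 7*a*log(3)/4 - 8*a*log(2)/5


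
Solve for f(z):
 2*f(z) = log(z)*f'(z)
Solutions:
 f(z) = C1*exp(2*li(z))


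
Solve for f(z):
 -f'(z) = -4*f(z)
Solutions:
 f(z) = C1*exp(4*z)


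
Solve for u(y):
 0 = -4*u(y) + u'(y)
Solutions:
 u(y) = C1*exp(4*y)


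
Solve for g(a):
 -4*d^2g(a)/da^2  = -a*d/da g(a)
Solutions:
 g(a) = C1 + C2*erfi(sqrt(2)*a/4)


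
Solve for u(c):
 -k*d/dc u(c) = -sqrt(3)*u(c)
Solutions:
 u(c) = C1*exp(sqrt(3)*c/k)


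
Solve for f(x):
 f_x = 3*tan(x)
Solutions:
 f(x) = C1 - 3*log(cos(x))


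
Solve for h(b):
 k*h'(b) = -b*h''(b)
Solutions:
 h(b) = C1 + b^(1 - re(k))*(C2*sin(log(b)*Abs(im(k))) + C3*cos(log(b)*im(k)))


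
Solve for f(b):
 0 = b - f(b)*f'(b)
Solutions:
 f(b) = -sqrt(C1 + b^2)
 f(b) = sqrt(C1 + b^2)


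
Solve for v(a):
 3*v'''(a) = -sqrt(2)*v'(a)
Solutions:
 v(a) = C1 + C2*sin(2^(1/4)*sqrt(3)*a/3) + C3*cos(2^(1/4)*sqrt(3)*a/3)


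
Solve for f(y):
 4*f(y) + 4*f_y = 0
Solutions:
 f(y) = C1*exp(-y)


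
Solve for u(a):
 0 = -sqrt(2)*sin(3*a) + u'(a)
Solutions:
 u(a) = C1 - sqrt(2)*cos(3*a)/3


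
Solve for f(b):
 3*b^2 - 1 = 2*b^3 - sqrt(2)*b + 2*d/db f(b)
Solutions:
 f(b) = C1 - b^4/4 + b^3/2 + sqrt(2)*b^2/4 - b/2


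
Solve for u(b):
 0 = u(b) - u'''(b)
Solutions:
 u(b) = C3*exp(b) + (C1*sin(sqrt(3)*b/2) + C2*cos(sqrt(3)*b/2))*exp(-b/2)


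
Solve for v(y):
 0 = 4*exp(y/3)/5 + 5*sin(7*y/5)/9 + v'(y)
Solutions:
 v(y) = C1 - 12*exp(y/3)/5 + 25*cos(7*y/5)/63


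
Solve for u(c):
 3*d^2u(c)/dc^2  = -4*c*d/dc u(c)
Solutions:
 u(c) = C1 + C2*erf(sqrt(6)*c/3)


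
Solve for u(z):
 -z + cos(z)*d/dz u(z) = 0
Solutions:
 u(z) = C1 + Integral(z/cos(z), z)


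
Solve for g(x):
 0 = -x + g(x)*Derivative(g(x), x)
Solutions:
 g(x) = -sqrt(C1 + x^2)
 g(x) = sqrt(C1 + x^2)


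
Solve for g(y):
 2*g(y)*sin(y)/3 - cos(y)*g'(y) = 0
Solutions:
 g(y) = C1/cos(y)^(2/3)


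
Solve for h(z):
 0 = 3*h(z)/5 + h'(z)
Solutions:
 h(z) = C1*exp(-3*z/5)


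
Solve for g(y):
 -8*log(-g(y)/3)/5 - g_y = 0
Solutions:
 5*Integral(1/(log(-_y) - log(3)), (_y, g(y)))/8 = C1 - y


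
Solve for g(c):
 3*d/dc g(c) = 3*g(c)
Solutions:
 g(c) = C1*exp(c)


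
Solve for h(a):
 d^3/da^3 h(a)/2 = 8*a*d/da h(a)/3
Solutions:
 h(a) = C1 + Integral(C2*airyai(2*2^(1/3)*3^(2/3)*a/3) + C3*airybi(2*2^(1/3)*3^(2/3)*a/3), a)


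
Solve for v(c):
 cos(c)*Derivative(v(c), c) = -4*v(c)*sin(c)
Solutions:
 v(c) = C1*cos(c)^4


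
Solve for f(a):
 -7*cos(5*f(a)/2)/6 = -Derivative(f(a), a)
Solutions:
 -7*a/6 - log(sin(5*f(a)/2) - 1)/5 + log(sin(5*f(a)/2) + 1)/5 = C1


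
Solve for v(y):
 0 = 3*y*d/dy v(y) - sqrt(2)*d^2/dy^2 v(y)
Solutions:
 v(y) = C1 + C2*erfi(2^(1/4)*sqrt(3)*y/2)


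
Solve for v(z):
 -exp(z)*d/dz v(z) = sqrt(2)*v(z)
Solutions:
 v(z) = C1*exp(sqrt(2)*exp(-z))


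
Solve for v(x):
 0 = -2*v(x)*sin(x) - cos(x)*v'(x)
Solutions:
 v(x) = C1*cos(x)^2


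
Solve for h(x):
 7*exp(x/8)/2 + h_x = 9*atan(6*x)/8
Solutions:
 h(x) = C1 + 9*x*atan(6*x)/8 - 28*exp(x/8) - 3*log(36*x^2 + 1)/32


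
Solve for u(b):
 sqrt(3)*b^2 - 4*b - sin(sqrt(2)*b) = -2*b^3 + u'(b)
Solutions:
 u(b) = C1 + b^4/2 + sqrt(3)*b^3/3 - 2*b^2 + sqrt(2)*cos(sqrt(2)*b)/2


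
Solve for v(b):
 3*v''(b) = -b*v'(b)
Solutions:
 v(b) = C1 + C2*erf(sqrt(6)*b/6)


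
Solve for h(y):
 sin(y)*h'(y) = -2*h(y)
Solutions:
 h(y) = C1*(cos(y) + 1)/(cos(y) - 1)


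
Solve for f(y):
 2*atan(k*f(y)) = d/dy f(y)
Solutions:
 Integral(1/atan(_y*k), (_y, f(y))) = C1 + 2*y


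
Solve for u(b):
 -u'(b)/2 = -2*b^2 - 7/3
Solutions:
 u(b) = C1 + 4*b^3/3 + 14*b/3


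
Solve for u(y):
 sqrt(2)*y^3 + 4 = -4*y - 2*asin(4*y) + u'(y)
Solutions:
 u(y) = C1 + sqrt(2)*y^4/4 + 2*y^2 + 2*y*asin(4*y) + 4*y + sqrt(1 - 16*y^2)/2


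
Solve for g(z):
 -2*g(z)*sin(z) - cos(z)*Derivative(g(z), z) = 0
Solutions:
 g(z) = C1*cos(z)^2


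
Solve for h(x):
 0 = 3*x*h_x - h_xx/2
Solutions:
 h(x) = C1 + C2*erfi(sqrt(3)*x)


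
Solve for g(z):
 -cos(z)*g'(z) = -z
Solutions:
 g(z) = C1 + Integral(z/cos(z), z)


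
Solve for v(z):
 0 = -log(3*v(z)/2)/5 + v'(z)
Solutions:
 5*Integral(1/(-log(_y) - log(3) + log(2)), (_y, v(z))) = C1 - z


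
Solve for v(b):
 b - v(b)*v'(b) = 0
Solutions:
 v(b) = -sqrt(C1 + b^2)
 v(b) = sqrt(C1 + b^2)


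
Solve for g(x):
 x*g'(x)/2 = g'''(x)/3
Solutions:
 g(x) = C1 + Integral(C2*airyai(2^(2/3)*3^(1/3)*x/2) + C3*airybi(2^(2/3)*3^(1/3)*x/2), x)


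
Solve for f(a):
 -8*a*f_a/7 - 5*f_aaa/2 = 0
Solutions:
 f(a) = C1 + Integral(C2*airyai(-2*2^(1/3)*35^(2/3)*a/35) + C3*airybi(-2*2^(1/3)*35^(2/3)*a/35), a)


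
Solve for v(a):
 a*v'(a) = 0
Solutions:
 v(a) = C1


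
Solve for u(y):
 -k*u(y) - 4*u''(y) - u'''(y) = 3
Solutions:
 u(y) = C1*exp(-y*((27*k/2 + sqrt((27*k + 128)^2 - 16384)/2 + 64)^(1/3) + 4 + 16/(27*k/2 + sqrt((27*k + 128)^2 - 16384)/2 + 64)^(1/3))/3) + C2*exp(y*((27*k/2 + sqrt((27*k + 128)^2 - 16384)/2 + 64)^(1/3) - sqrt(3)*I*(27*k/2 + sqrt((27*k + 128)^2 - 16384)/2 + 64)^(1/3) - 8 - 64/((-1 + sqrt(3)*I)*(27*k/2 + sqrt((27*k + 128)^2 - 16384)/2 + 64)^(1/3)))/6) + C3*exp(y*((27*k/2 + sqrt((27*k + 128)^2 - 16384)/2 + 64)^(1/3) + sqrt(3)*I*(27*k/2 + sqrt((27*k + 128)^2 - 16384)/2 + 64)^(1/3) - 8 + 64/((1 + sqrt(3)*I)*(27*k/2 + sqrt((27*k + 128)^2 - 16384)/2 + 64)^(1/3)))/6) - 3/k


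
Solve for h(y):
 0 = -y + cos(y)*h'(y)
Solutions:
 h(y) = C1 + Integral(y/cos(y), y)


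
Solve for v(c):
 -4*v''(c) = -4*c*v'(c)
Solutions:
 v(c) = C1 + C2*erfi(sqrt(2)*c/2)


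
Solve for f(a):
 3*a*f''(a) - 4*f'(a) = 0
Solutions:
 f(a) = C1 + C2*a^(7/3)


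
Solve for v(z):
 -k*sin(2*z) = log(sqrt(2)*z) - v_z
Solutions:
 v(z) = C1 - k*cos(2*z)/2 + z*log(z) - z + z*log(2)/2


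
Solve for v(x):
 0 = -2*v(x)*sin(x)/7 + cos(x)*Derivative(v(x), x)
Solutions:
 v(x) = C1/cos(x)^(2/7)


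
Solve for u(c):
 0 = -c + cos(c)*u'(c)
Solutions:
 u(c) = C1 + Integral(c/cos(c), c)


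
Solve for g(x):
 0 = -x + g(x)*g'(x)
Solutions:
 g(x) = -sqrt(C1 + x^2)
 g(x) = sqrt(C1 + x^2)


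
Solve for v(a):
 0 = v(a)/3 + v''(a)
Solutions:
 v(a) = C1*sin(sqrt(3)*a/3) + C2*cos(sqrt(3)*a/3)


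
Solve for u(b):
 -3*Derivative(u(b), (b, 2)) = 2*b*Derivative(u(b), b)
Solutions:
 u(b) = C1 + C2*erf(sqrt(3)*b/3)


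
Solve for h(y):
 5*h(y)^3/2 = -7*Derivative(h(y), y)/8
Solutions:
 h(y) = -sqrt(14)*sqrt(-1/(C1 - 20*y))/2
 h(y) = sqrt(14)*sqrt(-1/(C1 - 20*y))/2


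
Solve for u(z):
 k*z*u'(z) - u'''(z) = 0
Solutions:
 u(z) = C1 + Integral(C2*airyai(k^(1/3)*z) + C3*airybi(k^(1/3)*z), z)


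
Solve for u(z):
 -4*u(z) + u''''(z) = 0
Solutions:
 u(z) = C1*exp(-sqrt(2)*z) + C2*exp(sqrt(2)*z) + C3*sin(sqrt(2)*z) + C4*cos(sqrt(2)*z)


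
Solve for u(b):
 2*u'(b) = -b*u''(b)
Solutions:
 u(b) = C1 + C2/b


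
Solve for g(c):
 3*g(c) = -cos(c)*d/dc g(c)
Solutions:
 g(c) = C1*(sin(c) - 1)^(3/2)/(sin(c) + 1)^(3/2)


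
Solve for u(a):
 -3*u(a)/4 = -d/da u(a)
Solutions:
 u(a) = C1*exp(3*a/4)


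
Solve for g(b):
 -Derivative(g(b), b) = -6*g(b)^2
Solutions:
 g(b) = -1/(C1 + 6*b)


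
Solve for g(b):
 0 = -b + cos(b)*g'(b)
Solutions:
 g(b) = C1 + Integral(b/cos(b), b)


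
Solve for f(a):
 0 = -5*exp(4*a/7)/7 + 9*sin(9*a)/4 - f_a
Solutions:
 f(a) = C1 - 5*exp(4*a/7)/4 - cos(9*a)/4


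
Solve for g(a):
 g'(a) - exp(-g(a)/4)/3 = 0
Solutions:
 g(a) = 4*log(C1 + a/12)


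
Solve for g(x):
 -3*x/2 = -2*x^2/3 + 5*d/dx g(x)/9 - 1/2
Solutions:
 g(x) = C1 + 2*x^3/5 - 27*x^2/20 + 9*x/10


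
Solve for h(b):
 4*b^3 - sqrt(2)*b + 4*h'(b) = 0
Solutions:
 h(b) = C1 - b^4/4 + sqrt(2)*b^2/8


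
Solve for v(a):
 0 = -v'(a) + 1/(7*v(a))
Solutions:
 v(a) = -sqrt(C1 + 14*a)/7
 v(a) = sqrt(C1 + 14*a)/7


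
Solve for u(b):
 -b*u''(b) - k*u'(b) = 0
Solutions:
 u(b) = C1 + b^(1 - re(k))*(C2*sin(log(b)*Abs(im(k))) + C3*cos(log(b)*im(k)))


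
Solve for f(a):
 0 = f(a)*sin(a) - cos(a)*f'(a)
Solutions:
 f(a) = C1/cos(a)


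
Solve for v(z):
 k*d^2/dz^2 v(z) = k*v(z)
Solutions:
 v(z) = C1*exp(-z) + C2*exp(z)


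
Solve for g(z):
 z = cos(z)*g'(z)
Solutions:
 g(z) = C1 + Integral(z/cos(z), z)


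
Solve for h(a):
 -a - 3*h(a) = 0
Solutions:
 h(a) = -a/3


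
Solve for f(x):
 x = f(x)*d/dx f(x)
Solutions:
 f(x) = -sqrt(C1 + x^2)
 f(x) = sqrt(C1 + x^2)


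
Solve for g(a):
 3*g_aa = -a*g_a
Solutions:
 g(a) = C1 + C2*erf(sqrt(6)*a/6)


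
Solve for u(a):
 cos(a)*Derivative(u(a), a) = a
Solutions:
 u(a) = C1 + Integral(a/cos(a), a)


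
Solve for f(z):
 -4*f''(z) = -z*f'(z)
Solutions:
 f(z) = C1 + C2*erfi(sqrt(2)*z/4)


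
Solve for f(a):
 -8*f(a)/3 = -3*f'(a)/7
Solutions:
 f(a) = C1*exp(56*a/9)


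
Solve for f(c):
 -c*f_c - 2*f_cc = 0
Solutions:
 f(c) = C1 + C2*erf(c/2)


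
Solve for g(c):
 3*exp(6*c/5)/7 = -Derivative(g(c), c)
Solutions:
 g(c) = C1 - 5*exp(6*c/5)/14


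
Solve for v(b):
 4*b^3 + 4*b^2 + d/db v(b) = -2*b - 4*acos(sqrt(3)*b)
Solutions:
 v(b) = C1 - b^4 - 4*b^3/3 - b^2 - 4*b*acos(sqrt(3)*b) + 4*sqrt(3)*sqrt(1 - 3*b^2)/3


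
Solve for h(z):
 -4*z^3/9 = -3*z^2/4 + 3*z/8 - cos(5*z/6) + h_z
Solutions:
 h(z) = C1 - z^4/9 + z^3/4 - 3*z^2/16 + 6*sin(5*z/6)/5


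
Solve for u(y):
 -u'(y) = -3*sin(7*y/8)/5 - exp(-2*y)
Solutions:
 u(y) = C1 - 24*cos(7*y/8)/35 - exp(-2*y)/2


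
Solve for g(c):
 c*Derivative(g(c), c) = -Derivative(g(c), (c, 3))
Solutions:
 g(c) = C1 + Integral(C2*airyai(-c) + C3*airybi(-c), c)


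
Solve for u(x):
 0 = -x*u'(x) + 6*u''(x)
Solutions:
 u(x) = C1 + C2*erfi(sqrt(3)*x/6)


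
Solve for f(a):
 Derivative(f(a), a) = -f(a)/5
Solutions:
 f(a) = C1*exp(-a/5)


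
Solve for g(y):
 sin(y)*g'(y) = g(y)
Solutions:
 g(y) = C1*sqrt(cos(y) - 1)/sqrt(cos(y) + 1)


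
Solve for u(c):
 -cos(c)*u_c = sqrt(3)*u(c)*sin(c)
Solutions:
 u(c) = C1*cos(c)^(sqrt(3))


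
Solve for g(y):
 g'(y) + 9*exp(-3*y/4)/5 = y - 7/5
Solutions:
 g(y) = C1 + y^2/2 - 7*y/5 + 12*exp(-3*y/4)/5


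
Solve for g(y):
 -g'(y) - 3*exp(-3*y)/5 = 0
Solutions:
 g(y) = C1 + exp(-3*y)/5


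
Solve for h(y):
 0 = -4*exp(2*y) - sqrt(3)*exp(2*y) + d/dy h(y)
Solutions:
 h(y) = C1 + sqrt(3)*exp(2*y)/2 + 2*exp(2*y)


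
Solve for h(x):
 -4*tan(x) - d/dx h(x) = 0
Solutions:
 h(x) = C1 + 4*log(cos(x))


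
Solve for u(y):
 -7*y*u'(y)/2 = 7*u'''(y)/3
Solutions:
 u(y) = C1 + Integral(C2*airyai(-2^(2/3)*3^(1/3)*y/2) + C3*airybi(-2^(2/3)*3^(1/3)*y/2), y)


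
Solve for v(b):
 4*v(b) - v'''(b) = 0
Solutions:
 v(b) = C3*exp(2^(2/3)*b) + (C1*sin(2^(2/3)*sqrt(3)*b/2) + C2*cos(2^(2/3)*sqrt(3)*b/2))*exp(-2^(2/3)*b/2)


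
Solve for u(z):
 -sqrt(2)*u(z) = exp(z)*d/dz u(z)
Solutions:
 u(z) = C1*exp(sqrt(2)*exp(-z))


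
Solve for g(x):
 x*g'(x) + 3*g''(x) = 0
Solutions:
 g(x) = C1 + C2*erf(sqrt(6)*x/6)


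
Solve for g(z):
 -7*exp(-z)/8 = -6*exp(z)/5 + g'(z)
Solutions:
 g(z) = C1 + 6*exp(z)/5 + 7*exp(-z)/8


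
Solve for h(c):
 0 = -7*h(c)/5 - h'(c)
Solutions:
 h(c) = C1*exp(-7*c/5)


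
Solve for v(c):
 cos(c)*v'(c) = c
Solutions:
 v(c) = C1 + Integral(c/cos(c), c)


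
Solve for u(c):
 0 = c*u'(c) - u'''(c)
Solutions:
 u(c) = C1 + Integral(C2*airyai(c) + C3*airybi(c), c)


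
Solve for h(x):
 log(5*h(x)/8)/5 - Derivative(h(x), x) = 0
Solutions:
 5*Integral(1/(-log(_y) - log(5) + 3*log(2)), (_y, h(x))) = C1 - x


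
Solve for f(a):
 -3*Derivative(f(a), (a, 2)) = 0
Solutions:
 f(a) = C1 + C2*a


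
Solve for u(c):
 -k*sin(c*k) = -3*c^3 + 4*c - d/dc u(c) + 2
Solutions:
 u(c) = C1 - 3*c^4/4 + 2*c^2 + 2*c - cos(c*k)


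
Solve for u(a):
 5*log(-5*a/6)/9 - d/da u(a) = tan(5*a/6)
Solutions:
 u(a) = C1 + 5*a*log(-a)/9 - 5*a*log(6)/9 - 5*a/9 + 5*a*log(5)/9 + 6*log(cos(5*a/6))/5


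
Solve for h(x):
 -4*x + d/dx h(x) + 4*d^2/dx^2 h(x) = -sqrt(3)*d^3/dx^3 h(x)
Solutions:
 h(x) = C1 + C2*exp(sqrt(3)*x*(-2 + sqrt(4 - sqrt(3)))/3) + C3*exp(-sqrt(3)*x*(sqrt(4 - sqrt(3)) + 2)/3) + 2*x^2 - 16*x


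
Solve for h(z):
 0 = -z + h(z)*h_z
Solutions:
 h(z) = -sqrt(C1 + z^2)
 h(z) = sqrt(C1 + z^2)


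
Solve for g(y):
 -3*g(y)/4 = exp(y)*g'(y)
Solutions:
 g(y) = C1*exp(3*exp(-y)/4)


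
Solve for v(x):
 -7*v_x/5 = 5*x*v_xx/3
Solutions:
 v(x) = C1 + C2*x^(4/25)


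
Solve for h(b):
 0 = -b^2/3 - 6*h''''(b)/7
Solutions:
 h(b) = C1 + C2*b + C3*b^2 + C4*b^3 - 7*b^6/6480


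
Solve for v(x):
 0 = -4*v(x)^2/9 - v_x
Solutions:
 v(x) = 9/(C1 + 4*x)


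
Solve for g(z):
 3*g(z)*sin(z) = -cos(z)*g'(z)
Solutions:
 g(z) = C1*cos(z)^3


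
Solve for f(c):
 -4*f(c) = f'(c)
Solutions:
 f(c) = C1*exp(-4*c)


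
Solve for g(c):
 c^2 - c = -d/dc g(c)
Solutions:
 g(c) = C1 - c^3/3 + c^2/2


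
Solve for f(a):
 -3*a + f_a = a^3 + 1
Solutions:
 f(a) = C1 + a^4/4 + 3*a^2/2 + a


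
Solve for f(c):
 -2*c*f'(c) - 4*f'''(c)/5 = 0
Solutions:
 f(c) = C1 + Integral(C2*airyai(-2^(2/3)*5^(1/3)*c/2) + C3*airybi(-2^(2/3)*5^(1/3)*c/2), c)


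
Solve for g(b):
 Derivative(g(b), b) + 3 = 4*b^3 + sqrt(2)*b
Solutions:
 g(b) = C1 + b^4 + sqrt(2)*b^2/2 - 3*b


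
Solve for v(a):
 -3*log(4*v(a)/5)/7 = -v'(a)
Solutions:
 -7*Integral(1/(log(_y) - log(5) + 2*log(2)), (_y, v(a)))/3 = C1 - a


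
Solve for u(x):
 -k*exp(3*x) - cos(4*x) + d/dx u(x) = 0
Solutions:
 u(x) = C1 + k*exp(3*x)/3 + sin(4*x)/4


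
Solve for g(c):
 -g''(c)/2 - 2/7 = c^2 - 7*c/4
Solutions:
 g(c) = C1 + C2*c - c^4/6 + 7*c^3/12 - 2*c^2/7


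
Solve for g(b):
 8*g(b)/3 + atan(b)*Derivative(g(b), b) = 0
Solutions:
 g(b) = C1*exp(-8*Integral(1/atan(b), b)/3)


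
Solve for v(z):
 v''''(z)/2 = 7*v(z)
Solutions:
 v(z) = C1*exp(-14^(1/4)*z) + C2*exp(14^(1/4)*z) + C3*sin(14^(1/4)*z) + C4*cos(14^(1/4)*z)


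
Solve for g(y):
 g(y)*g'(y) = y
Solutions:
 g(y) = -sqrt(C1 + y^2)
 g(y) = sqrt(C1 + y^2)


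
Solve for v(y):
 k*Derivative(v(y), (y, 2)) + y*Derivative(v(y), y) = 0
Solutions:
 v(y) = C1 + C2*sqrt(k)*erf(sqrt(2)*y*sqrt(1/k)/2)


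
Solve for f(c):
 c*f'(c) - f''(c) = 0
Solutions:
 f(c) = C1 + C2*erfi(sqrt(2)*c/2)


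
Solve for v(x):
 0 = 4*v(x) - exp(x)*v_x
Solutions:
 v(x) = C1*exp(-4*exp(-x))


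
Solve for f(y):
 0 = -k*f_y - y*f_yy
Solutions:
 f(y) = C1 + y^(1 - re(k))*(C2*sin(log(y)*Abs(im(k))) + C3*cos(log(y)*im(k)))


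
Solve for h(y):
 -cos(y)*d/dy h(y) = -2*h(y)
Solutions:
 h(y) = C1*(sin(y) + 1)/(sin(y) - 1)


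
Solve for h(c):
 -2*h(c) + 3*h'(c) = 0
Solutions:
 h(c) = C1*exp(2*c/3)


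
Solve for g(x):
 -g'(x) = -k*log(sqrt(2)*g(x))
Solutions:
 Integral(1/(2*log(_y) + log(2)), (_y, g(x))) = C1 + k*x/2


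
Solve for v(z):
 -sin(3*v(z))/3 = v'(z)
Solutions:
 v(z) = -acos((-C1 - exp(2*z))/(C1 - exp(2*z)))/3 + 2*pi/3
 v(z) = acos((-C1 - exp(2*z))/(C1 - exp(2*z)))/3


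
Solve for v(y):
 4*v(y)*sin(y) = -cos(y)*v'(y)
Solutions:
 v(y) = C1*cos(y)^4


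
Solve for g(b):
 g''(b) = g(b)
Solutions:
 g(b) = C1*exp(-b) + C2*exp(b)


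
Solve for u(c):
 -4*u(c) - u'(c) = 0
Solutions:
 u(c) = C1*exp(-4*c)


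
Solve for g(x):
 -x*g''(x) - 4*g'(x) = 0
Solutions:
 g(x) = C1 + C2/x^3


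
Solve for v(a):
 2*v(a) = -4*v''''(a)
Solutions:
 v(a) = (C1*sin(2^(1/4)*a/2) + C2*cos(2^(1/4)*a/2))*exp(-2^(1/4)*a/2) + (C3*sin(2^(1/4)*a/2) + C4*cos(2^(1/4)*a/2))*exp(2^(1/4)*a/2)


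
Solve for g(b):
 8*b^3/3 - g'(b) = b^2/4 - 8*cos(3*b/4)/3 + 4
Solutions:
 g(b) = C1 + 2*b^4/3 - b^3/12 - 4*b + 32*sin(3*b/4)/9
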